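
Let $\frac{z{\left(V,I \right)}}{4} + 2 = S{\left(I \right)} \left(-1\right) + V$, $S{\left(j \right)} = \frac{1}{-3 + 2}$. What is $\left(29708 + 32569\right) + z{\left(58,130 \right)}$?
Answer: $62505$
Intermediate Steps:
$S{\left(j \right)} = -1$ ($S{\left(j \right)} = \frac{1}{-1} = -1$)
$z{\left(V,I \right)} = -4 + 4 V$ ($z{\left(V,I \right)} = -8 + 4 \left(\left(-1\right) \left(-1\right) + V\right) = -8 + 4 \left(1 + V\right) = -8 + \left(4 + 4 V\right) = -4 + 4 V$)
$\left(29708 + 32569\right) + z{\left(58,130 \right)} = \left(29708 + 32569\right) + \left(-4 + 4 \cdot 58\right) = 62277 + \left(-4 + 232\right) = 62277 + 228 = 62505$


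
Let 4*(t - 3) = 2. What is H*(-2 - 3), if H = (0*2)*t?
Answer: 0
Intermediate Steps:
t = 7/2 (t = 3 + (1/4)*2 = 3 + 1/2 = 7/2 ≈ 3.5000)
H = 0 (H = (0*2)*(7/2) = 0*(7/2) = 0)
H*(-2 - 3) = 0*(-2 - 3) = 0*(-5) = 0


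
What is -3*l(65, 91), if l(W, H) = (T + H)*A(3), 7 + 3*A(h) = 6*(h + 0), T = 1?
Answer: -1012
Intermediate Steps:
A(h) = -7/3 + 2*h (A(h) = -7/3 + (6*(h + 0))/3 = -7/3 + (6*h)/3 = -7/3 + 2*h)
l(W, H) = 11/3 + 11*H/3 (l(W, H) = (1 + H)*(-7/3 + 2*3) = (1 + H)*(-7/3 + 6) = (1 + H)*(11/3) = 11/3 + 11*H/3)
-3*l(65, 91) = -3*(11/3 + (11/3)*91) = -3*(11/3 + 1001/3) = -3*1012/3 = -1012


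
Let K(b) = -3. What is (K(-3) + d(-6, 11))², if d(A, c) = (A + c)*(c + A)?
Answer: 484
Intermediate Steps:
d(A, c) = (A + c)² (d(A, c) = (A + c)*(A + c) = (A + c)²)
(K(-3) + d(-6, 11))² = (-3 + (-6 + 11)²)² = (-3 + 5²)² = (-3 + 25)² = 22² = 484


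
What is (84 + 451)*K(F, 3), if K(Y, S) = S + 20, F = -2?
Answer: 12305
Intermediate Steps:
K(Y, S) = 20 + S
(84 + 451)*K(F, 3) = (84 + 451)*(20 + 3) = 535*23 = 12305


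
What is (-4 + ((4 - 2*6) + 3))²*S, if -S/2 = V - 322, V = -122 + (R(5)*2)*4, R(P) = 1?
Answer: 70632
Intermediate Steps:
V = -114 (V = -122 + (1*2)*4 = -122 + 2*4 = -122 + 8 = -114)
S = 872 (S = -2*(-114 - 322) = -2*(-436) = 872)
(-4 + ((4 - 2*6) + 3))²*S = (-4 + ((4 - 2*6) + 3))²*872 = (-4 + ((4 - 12) + 3))²*872 = (-4 + (-8 + 3))²*872 = (-4 - 5)²*872 = (-9)²*872 = 81*872 = 70632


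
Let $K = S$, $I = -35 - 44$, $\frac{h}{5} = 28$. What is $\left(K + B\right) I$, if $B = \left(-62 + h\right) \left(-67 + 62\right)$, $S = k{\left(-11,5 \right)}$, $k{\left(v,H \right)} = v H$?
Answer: $35155$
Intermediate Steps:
$h = 140$ ($h = 5 \cdot 28 = 140$)
$k{\left(v,H \right)} = H v$
$S = -55$ ($S = 5 \left(-11\right) = -55$)
$I = -79$ ($I = -35 - 44 = -79$)
$K = -55$
$B = -390$ ($B = \left(-62 + 140\right) \left(-67 + 62\right) = 78 \left(-5\right) = -390$)
$\left(K + B\right) I = \left(-55 - 390\right) \left(-79\right) = \left(-445\right) \left(-79\right) = 35155$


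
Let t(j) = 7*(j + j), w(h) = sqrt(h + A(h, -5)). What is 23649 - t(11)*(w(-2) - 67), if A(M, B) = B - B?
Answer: 33967 - 154*I*sqrt(2) ≈ 33967.0 - 217.79*I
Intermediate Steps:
A(M, B) = 0
w(h) = sqrt(h) (w(h) = sqrt(h + 0) = sqrt(h))
t(j) = 14*j (t(j) = 7*(2*j) = 14*j)
23649 - t(11)*(w(-2) - 67) = 23649 - 14*11*(sqrt(-2) - 67) = 23649 - 154*(I*sqrt(2) - 67) = 23649 - 154*(-67 + I*sqrt(2)) = 23649 - (-10318 + 154*I*sqrt(2)) = 23649 + (10318 - 154*I*sqrt(2)) = 33967 - 154*I*sqrt(2)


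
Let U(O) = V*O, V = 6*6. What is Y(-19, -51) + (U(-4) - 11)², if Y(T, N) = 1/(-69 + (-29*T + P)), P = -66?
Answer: 9994401/416 ≈ 24025.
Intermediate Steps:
V = 36
Y(T, N) = 1/(-135 - 29*T) (Y(T, N) = 1/(-69 + (-29*T - 66)) = 1/(-69 + (-66 - 29*T)) = 1/(-135 - 29*T))
U(O) = 36*O
Y(-19, -51) + (U(-4) - 11)² = -1/(135 + 29*(-19)) + (36*(-4) - 11)² = -1/(135 - 551) + (-144 - 11)² = -1/(-416) + (-155)² = -1*(-1/416) + 24025 = 1/416 + 24025 = 9994401/416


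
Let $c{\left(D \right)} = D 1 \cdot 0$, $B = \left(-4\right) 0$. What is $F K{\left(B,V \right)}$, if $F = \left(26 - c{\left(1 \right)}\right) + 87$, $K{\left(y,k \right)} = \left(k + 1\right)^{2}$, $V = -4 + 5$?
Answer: $452$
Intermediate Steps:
$B = 0$
$V = 1$
$c{\left(D \right)} = 0$ ($c{\left(D \right)} = D 0 = 0$)
$K{\left(y,k \right)} = \left(1 + k\right)^{2}$
$F = 113$ ($F = \left(26 - 0\right) + 87 = \left(26 + 0\right) + 87 = 26 + 87 = 113$)
$F K{\left(B,V \right)} = 113 \left(1 + 1\right)^{2} = 113 \cdot 2^{2} = 113 \cdot 4 = 452$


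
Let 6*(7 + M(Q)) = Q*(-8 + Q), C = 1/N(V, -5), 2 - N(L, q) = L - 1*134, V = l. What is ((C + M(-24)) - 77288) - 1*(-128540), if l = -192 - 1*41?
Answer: 18956638/369 ≈ 51373.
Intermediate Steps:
l = -233 (l = -192 - 41 = -233)
V = -233
N(L, q) = 136 - L (N(L, q) = 2 - (L - 1*134) = 2 - (L - 134) = 2 - (-134 + L) = 2 + (134 - L) = 136 - L)
C = 1/369 (C = 1/(136 - 1*(-233)) = 1/(136 + 233) = 1/369 ≈ 0.0027100)
M(Q) = -7 + Q*(-8 + Q)/6 (M(Q) = -7 + (Q*(-8 + Q))/6 = -7 + Q*(-8 + Q)/6)
((C + M(-24)) - 77288) - 1*(-128540) = ((1/369 + (-7 - 4/3*(-24) + (1/6)*(-24)**2)) - 77288) - 1*(-128540) = ((1/369 + (-7 + 32 + (1/6)*576)) - 77288) + 128540 = ((1/369 + (-7 + 32 + 96)) - 77288) + 128540 = ((1/369 + 121) - 77288) + 128540 = (44650/369 - 77288) + 128540 = -28474622/369 + 128540 = 18956638/369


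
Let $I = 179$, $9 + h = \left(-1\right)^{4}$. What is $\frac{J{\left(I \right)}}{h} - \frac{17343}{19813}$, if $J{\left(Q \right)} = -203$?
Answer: $\frac{3883295}{158504} \approx 24.5$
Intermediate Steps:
$h = -8$ ($h = -9 + \left(-1\right)^{4} = -9 + 1 = -8$)
$\frac{J{\left(I \right)}}{h} - \frac{17343}{19813} = - \frac{203}{-8} - \frac{17343}{19813} = \left(-203\right) \left(- \frac{1}{8}\right) - \frac{17343}{19813} = \frac{203}{8} - \frac{17343}{19813} = \frac{3883295}{158504}$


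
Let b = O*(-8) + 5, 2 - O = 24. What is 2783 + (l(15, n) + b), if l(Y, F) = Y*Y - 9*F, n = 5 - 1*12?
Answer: 3252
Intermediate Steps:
n = -7 (n = 5 - 12 = -7)
O = -22 (O = 2 - 1*24 = 2 - 24 = -22)
l(Y, F) = Y² - 9*F
b = 181 (b = -22*(-8) + 5 = 176 + 5 = 181)
2783 + (l(15, n) + b) = 2783 + ((15² - 9*(-7)) + 181) = 2783 + ((225 + 63) + 181) = 2783 + (288 + 181) = 2783 + 469 = 3252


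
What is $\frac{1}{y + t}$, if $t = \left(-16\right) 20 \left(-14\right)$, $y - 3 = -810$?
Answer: $\frac{1}{3673} \approx 0.00027226$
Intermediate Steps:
$y = -807$ ($y = 3 - 810 = -807$)
$t = 4480$ ($t = \left(-320\right) \left(-14\right) = 4480$)
$\frac{1}{y + t} = \frac{1}{-807 + 4480} = \frac{1}{3673}$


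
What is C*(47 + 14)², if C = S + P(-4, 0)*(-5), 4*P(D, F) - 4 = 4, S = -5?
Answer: -55815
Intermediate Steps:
P(D, F) = 2 (P(D, F) = 1 + (¼)*4 = 1 + 1 = 2)
C = -15 (C = -5 + 2*(-5) = -5 - 10 = -15)
C*(47 + 14)² = -15*(47 + 14)² = -15*61² = -15*3721 = -55815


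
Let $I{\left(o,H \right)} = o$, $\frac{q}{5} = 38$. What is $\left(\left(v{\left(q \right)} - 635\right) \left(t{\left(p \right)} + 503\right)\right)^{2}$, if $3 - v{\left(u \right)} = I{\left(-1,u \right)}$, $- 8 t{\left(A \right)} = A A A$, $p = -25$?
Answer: $\frac{153723273393361}{64} \approx 2.4019 \cdot 10^{12}$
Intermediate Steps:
$q = 190$ ($q = 5 \cdot 38 = 190$)
$t{\left(A \right)} = - \frac{A^{3}}{8}$ ($t{\left(A \right)} = - \frac{A A A}{8} = - \frac{A^{2} A}{8} = - \frac{A^{3}}{8}$)
$v{\left(u \right)} = 4$ ($v{\left(u \right)} = 3 - -1 = 3 + 1 = 4$)
$\left(\left(v{\left(q \right)} - 635\right) \left(t{\left(p \right)} + 503\right)\right)^{2} = \left(\left(4 - 635\right) \left(- \frac{\left(-25\right)^{3}}{8} + 503\right)\right)^{2} = \left(- 631 \left(\left(- \frac{1}{8}\right) \left(-15625\right) + 503\right)\right)^{2} = \left(- 631 \left(\frac{15625}{8} + 503\right)\right)^{2} = \left(\left(-631\right) \frac{19649}{8}\right)^{2} = \left(- \frac{12398519}{8}\right)^{2} = \frac{153723273393361}{64}$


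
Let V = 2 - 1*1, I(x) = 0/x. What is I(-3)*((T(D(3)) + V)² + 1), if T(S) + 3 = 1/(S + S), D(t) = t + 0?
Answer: 0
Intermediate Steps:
D(t) = t
I(x) = 0
T(S) = -3 + 1/(2*S) (T(S) = -3 + 1/(S + S) = -3 + 1/(2*S))
V = 1 (V = 2 - 1 = 1)
I(-3)*((T(D(3)) + V)² + 1) = 0*(((-3 + (½)/3) + 1)² + 1) = 0*(((-3 + (½)*(⅓)) + 1)² + 1) = 0*(((-3 + ⅙) + 1)² + 1) = 0*((-17/6 + 1)² + 1) = 0*((-11/6)² + 1) = 0*(121/36 + 1) = 0*(157/36) = 0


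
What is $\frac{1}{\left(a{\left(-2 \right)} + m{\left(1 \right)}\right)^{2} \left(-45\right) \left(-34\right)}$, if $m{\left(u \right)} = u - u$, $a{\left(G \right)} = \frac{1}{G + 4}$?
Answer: $\frac{2}{765} \approx 0.0026144$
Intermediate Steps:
$a{\left(G \right)} = \frac{1}{4 + G}$
$m{\left(u \right)} = 0$
$\frac{1}{\left(a{\left(-2 \right)} + m{\left(1 \right)}\right)^{2} \left(-45\right) \left(-34\right)} = \frac{1}{\left(\frac{1}{4 - 2} + 0\right)^{2} \left(-45\right) \left(-34\right)} = \frac{1}{\left(\frac{1}{2} + 0\right)^{2} \left(-45\right) \left(-34\right)} = \frac{1}{\left(\frac{1}{2}\right)^{2} \left(-45\right) \left(-34\right)} = \frac{1}{\frac{1}{4} \left(-45\right) \left(-34\right)} = \frac{1}{\left(- \frac{45}{4}\right) \left(-34\right)} = \frac{1}{\frac{765}{2}} = \frac{2}{765}$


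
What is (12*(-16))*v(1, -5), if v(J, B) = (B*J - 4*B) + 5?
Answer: -3840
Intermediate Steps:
v(J, B) = 5 - 4*B + B*J (v(J, B) = (-4*B + B*J) + 5 = 5 - 4*B + B*J)
(12*(-16))*v(1, -5) = (12*(-16))*(5 - 4*(-5) - 5*1) = -192*(5 + 20 - 5) = -192*20 = -3840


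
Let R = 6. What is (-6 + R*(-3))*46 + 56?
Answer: -1048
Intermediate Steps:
(-6 + R*(-3))*46 + 56 = (-6 + 6*(-3))*46 + 56 = (-6 - 18)*46 + 56 = -24*46 + 56 = -1104 + 56 = -1048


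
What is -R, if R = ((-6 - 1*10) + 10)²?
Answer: -36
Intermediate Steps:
R = 36 (R = ((-6 - 10) + 10)² = (-16 + 10)² = (-6)² = 36)
-R = -1*36 = -36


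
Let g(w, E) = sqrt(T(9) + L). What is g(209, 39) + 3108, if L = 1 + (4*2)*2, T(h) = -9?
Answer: 3108 + 2*sqrt(2) ≈ 3110.8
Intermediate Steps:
L = 17 (L = 1 + 8*2 = 1 + 16 = 17)
g(w, E) = 2*sqrt(2) (g(w, E) = sqrt(-9 + 17) = sqrt(8) = 2*sqrt(2))
g(209, 39) + 3108 = 2*sqrt(2) + 3108 = 3108 + 2*sqrt(2)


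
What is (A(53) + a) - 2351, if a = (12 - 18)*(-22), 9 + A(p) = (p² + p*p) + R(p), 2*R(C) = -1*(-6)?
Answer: 3393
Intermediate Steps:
R(C) = 3 (R(C) = (-1*(-6))/2 = (½)*6 = 3)
A(p) = -6 + 2*p² (A(p) = -9 + ((p² + p*p) + 3) = -9 + ((p² + p²) + 3) = -9 + (2*p² + 3) = -9 + (3 + 2*p²) = -6 + 2*p²)
a = 132 (a = -6*(-22) = 132)
(A(53) + a) - 2351 = ((-6 + 2*53²) + 132) - 2351 = ((-6 + 2*2809) + 132) - 2351 = ((-6 + 5618) + 132) - 2351 = (5612 + 132) - 2351 = 5744 - 2351 = 3393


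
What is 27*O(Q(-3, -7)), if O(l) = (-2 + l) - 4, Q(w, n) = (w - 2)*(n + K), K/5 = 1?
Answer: 108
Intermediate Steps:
K = 5 (K = 5*1 = 5)
Q(w, n) = (-2 + w)*(5 + n) (Q(w, n) = (w - 2)*(n + 5) = (-2 + w)*(5 + n))
O(l) = -6 + l
27*O(Q(-3, -7)) = 27*(-6 + (-10 - 2*(-7) + 5*(-3) - 7*(-3))) = 27*(-6 + (-10 + 14 - 15 + 21)) = 27*(-6 + 10) = 27*4 = 108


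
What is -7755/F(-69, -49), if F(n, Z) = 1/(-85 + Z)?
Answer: 1039170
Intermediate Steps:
-7755/F(-69, -49) = -7755/(1/(-85 - 49)) = -7755/(1/(-134)) = -7755/(-1/134) = -7755*(-134) = 1039170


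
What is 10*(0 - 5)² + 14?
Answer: 264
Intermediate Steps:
10*(0 - 5)² + 14 = 10*(-5)² + 14 = 10*25 + 14 = 250 + 14 = 264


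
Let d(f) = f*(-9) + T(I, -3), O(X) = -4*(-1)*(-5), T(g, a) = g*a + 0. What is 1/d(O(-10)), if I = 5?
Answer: 1/165 ≈ 0.0060606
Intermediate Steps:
T(g, a) = a*g (T(g, a) = a*g + 0 = a*g)
O(X) = -20 (O(X) = 4*(-5) = -20)
d(f) = -15 - 9*f (d(f) = f*(-9) - 3*5 = -9*f - 15 = -15 - 9*f)
1/d(O(-10)) = 1/(-15 - 9*(-20)) = 1/(-15 + 180) = 1/165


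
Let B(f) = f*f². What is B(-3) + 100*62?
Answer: 6173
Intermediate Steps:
B(f) = f³
B(-3) + 100*62 = (-3)³ + 100*62 = -27 + 6200 = 6173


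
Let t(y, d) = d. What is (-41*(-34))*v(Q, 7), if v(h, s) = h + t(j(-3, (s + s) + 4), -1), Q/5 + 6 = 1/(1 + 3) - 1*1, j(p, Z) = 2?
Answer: -96883/2 ≈ -48442.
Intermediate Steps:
Q = -135/4 (Q = -30 + 5*(1/(1 + 3) - 1*1) = -30 + 5*(1/4 - 1) = -30 + 5*(¼ - 1) = -30 + 5*(-¾) = -30 - 15/4 = -135/4 ≈ -33.750)
v(h, s) = -1 + h (v(h, s) = h - 1 = -1 + h)
(-41*(-34))*v(Q, 7) = (-41*(-34))*(-1 - 135/4) = 1394*(-139/4) = -96883/2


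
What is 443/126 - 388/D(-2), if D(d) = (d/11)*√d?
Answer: 443/126 - 1067*I*√2 ≈ 3.5159 - 1509.0*I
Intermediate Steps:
D(d) = d^(3/2)/11 (D(d) = (d*(1/11))*√d = (d/11)*√d = d^(3/2)/11)
443/126 - 388/D(-2) = 443/126 - 388*11*I*√2/4 = 443/126 - 1067*I*√2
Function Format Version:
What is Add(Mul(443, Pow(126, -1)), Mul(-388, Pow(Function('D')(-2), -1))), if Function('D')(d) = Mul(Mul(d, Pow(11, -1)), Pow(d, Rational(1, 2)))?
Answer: Add(Rational(443, 126), Mul(-1067, I, Pow(2, Rational(1, 2)))) ≈ Add(3.5159, Mul(-1509.0, I))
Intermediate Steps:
Function('D')(d) = Mul(Rational(1, 11), Pow(d, Rational(3, 2))) (Function('D')(d) = Mul(Mul(d, Rational(1, 11)), Pow(d, Rational(1, 2))) = Mul(Mul(Rational(1, 11), d), Pow(d, Rational(1, 2))) = Mul(Rational(1, 11), Pow(d, Rational(3, 2))))
Add(Mul(443, Pow(126, -1)), Mul(-388, Pow(Function('D')(-2), -1))) = Add(Mul(443, Pow(126, -1)), Mul(-388, Pow(Mul(Rational(1, 11), Pow(-2, Rational(3, 2))), -1))) = Add(Mul(443, Rational(1, 126)), Mul(-388, Pow(Mul(Rational(1, 11), Mul(-2, I, Pow(2, Rational(1, 2)))), -1))) = Add(Rational(443, 126), Mul(-388, Pow(Mul(Rational(-2, 11), I, Pow(2, Rational(1, 2))), -1))) = Add(Rational(443, 126), Mul(-388, Mul(Rational(11, 4), I, Pow(2, Rational(1, 2))))) = Add(Rational(443, 126), Mul(-1067, I, Pow(2, Rational(1, 2))))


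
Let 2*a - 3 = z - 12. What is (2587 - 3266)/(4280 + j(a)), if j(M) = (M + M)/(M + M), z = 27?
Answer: -679/4281 ≈ -0.15861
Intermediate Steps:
a = 9 (a = 3/2 + (27 - 12)/2 = 3/2 + (½)*15 = 3/2 + 15/2 = 9)
j(M) = 1 (j(M) = (2*M)/((2*M)) = (2*M)*(1/(2*M)) = 1)
(2587 - 3266)/(4280 + j(a)) = (2587 - 3266)/(4280 + 1) = -679/4281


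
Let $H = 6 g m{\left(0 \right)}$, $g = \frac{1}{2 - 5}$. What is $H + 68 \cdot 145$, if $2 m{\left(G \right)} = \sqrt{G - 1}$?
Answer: $9860 - i \approx 9860.0 - 1.0 i$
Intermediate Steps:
$g = - \frac{1}{3}$ ($g = \frac{1}{-3} = - \frac{1}{3} \approx -0.33333$)
$m{\left(G \right)} = \frac{\sqrt{-1 + G}}{2}$ ($m{\left(G \right)} = \frac{\sqrt{G - 1}}{2} = \frac{\sqrt{-1 + G}}{2}$)
$H = - i$ ($H = 6 \left(- \frac{1}{3}\right) \frac{\sqrt{-1 + 0}}{2} = - 2 \frac{\sqrt{-1}}{2} = - 2 \frac{i}{2} = - i \approx - 1.0 i$)
$H + 68 \cdot 145 = - i + 68 \cdot 145 = - i + 9860 = 9860 - i$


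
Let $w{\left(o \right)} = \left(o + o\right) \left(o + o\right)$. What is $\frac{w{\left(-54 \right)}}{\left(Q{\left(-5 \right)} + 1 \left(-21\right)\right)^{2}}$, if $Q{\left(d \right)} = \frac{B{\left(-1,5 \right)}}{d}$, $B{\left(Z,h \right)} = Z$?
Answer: $\frac{18225}{676} \approx 26.96$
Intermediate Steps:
$Q{\left(d \right)} = - \frac{1}{d}$
$w{\left(o \right)} = 4 o^{2}$ ($w{\left(o \right)} = 2 o 2 o = 4 o^{2}$)
$\frac{w{\left(-54 \right)}}{\left(Q{\left(-5 \right)} + 1 \left(-21\right)\right)^{2}} = \frac{4 \left(-54\right)^{2}}{\left(- \frac{1}{-5} + 1 \left(-21\right)\right)^{2}} = \frac{4 \cdot 2916}{\left(\left(-1\right) \left(- \frac{1}{5}\right) - 21\right)^{2}} = \frac{11664}{\left(\frac{1}{5} - 21\right)^{2}} = \frac{11664}{\left(- \frac{104}{5}\right)^{2}} = \frac{11664}{\frac{10816}{25}} = 11664 \cdot \frac{25}{10816} = \frac{18225}{676}$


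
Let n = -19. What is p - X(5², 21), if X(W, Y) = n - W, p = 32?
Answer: 76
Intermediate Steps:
X(W, Y) = -19 - W
p - X(5², 21) = 32 - (-19 - 1*5²) = 32 - (-19 - 1*25) = 32 - (-19 - 25) = 32 - 1*(-44) = 32 + 44 = 76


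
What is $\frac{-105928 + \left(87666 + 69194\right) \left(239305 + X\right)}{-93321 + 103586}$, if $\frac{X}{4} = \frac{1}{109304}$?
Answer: $\frac{512871807149066}{140250695} \approx 3.6568 \cdot 10^{6}$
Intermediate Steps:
$X = \frac{1}{27326}$ ($X = \frac{4}{109304} = 4 \cdot \frac{1}{109304} = \frac{1}{27326} \approx 3.6595 \cdot 10^{-5}$)
$\frac{-105928 + \left(87666 + 69194\right) \left(239305 + X\right)}{-93321 + 103586} = \frac{-105928 + \left(87666 + 69194\right) \left(239305 + \frac{1}{27326}\right)}{-93321 + 103586} = \frac{-105928 + 156860 \cdot \frac{6539248431}{27326}}{10265} = \left(-105928 + \frac{512873254443330}{13663}\right) \frac{1}{10265} = \frac{512871807149066}{13663} \cdot \frac{1}{10265} = \frac{512871807149066}{140250695}$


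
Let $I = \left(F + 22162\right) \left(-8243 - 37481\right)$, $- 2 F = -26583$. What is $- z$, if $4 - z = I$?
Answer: $-1621075838$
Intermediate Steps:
$F = \frac{26583}{2}$ ($F = \left(- \frac{1}{2}\right) \left(-26583\right) = \frac{26583}{2} \approx 13292.0$)
$I = -1621075834$ ($I = \left(\frac{26583}{2} + 22162\right) \left(-8243 - 37481\right) = \frac{70907}{2} \left(-45724\right) = -1621075834$)
$z = 1621075838$ ($z = 4 - -1621075834 = 4 + 1621075834 = 1621075838$)
$- z = \left(-1\right) 1621075838 = -1621075838$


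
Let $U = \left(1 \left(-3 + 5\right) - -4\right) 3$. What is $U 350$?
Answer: $6300$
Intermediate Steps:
$U = 18$ ($U = \left(1 \cdot 2 + 4\right) 3 = \left(2 + 4\right) 3 = 6 \cdot 3 = 18$)
$U 350 = 18 \cdot 350 = 6300$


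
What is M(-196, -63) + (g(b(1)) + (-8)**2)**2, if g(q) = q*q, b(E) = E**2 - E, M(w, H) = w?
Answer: 3900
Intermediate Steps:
g(q) = q**2
M(-196, -63) + (g(b(1)) + (-8)**2)**2 = -196 + ((1*(-1 + 1))**2 + (-8)**2)**2 = -196 + ((1*0)**2 + 64)**2 = -196 + (0**2 + 64)**2 = -196 + (0 + 64)**2 = -196 + 64**2 = -196 + 4096 = 3900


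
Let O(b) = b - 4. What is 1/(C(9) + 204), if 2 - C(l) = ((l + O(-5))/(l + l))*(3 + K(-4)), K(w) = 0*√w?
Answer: 1/206 ≈ 0.0048544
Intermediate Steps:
O(b) = -4 + b
K(w) = 0
C(l) = 2 - 3*(-9 + l)/(2*l) (C(l) = 2 - (l + (-4 - 5))/(l + l)*(3 + 0) = 2 - (l - 9)/((2*l))*3 = 2 - (-9 + l)*(1/(2*l))*3 = 2 - (-9 + l)/(2*l)*3 = 2 - 3*(-9 + l)/(2*l))
1/(C(9) + 204) = 1/((½)*(27 + 9)/9 + 204) = 1/((½)*(⅑)*36 + 204) = 1/(2 + 204) = 1/206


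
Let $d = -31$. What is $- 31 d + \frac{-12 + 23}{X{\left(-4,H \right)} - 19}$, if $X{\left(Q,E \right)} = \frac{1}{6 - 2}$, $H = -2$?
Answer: $\frac{72031}{75} \approx 960.41$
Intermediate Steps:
$X{\left(Q,E \right)} = \frac{1}{4}$
$- 31 d + \frac{-12 + 23}{X{\left(-4,H \right)} - 19} = \left(-31\right) \left(-31\right) + \frac{-12 + 23}{\frac{1}{4} - 19} = 961 + \frac{11}{- \frac{75}{4}} = 961 + 11 \left(- \frac{4}{75}\right) = 961 - \frac{44}{75} = \frac{72031}{75}$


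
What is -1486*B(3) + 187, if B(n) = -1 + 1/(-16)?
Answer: 14127/8 ≈ 1765.9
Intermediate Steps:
B(n) = -17/16 (B(n) = -1 - 1/16 = -17/16)
-1486*B(3) + 187 = -1486*(-17/16) + 187 = 12631/8 + 187 = 14127/8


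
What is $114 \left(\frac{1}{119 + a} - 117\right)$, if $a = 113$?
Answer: $- \frac{1547151}{116} \approx -13338.0$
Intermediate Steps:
$114 \left(\frac{1}{119 + a} - 117\right) = 114 \left(\frac{1}{119 + 113} - 117\right) = 114 \left(\frac{1}{232} - 117\right) = 114 \left(- \frac{27143}{232}\right) = - \frac{1547151}{116}$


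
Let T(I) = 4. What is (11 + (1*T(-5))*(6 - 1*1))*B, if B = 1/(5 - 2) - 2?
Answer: -155/3 ≈ -51.667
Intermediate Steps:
B = -5/3 (B = 1/3 - 2 = ⅓ - 2 = -5/3 ≈ -1.6667)
(11 + (1*T(-5))*(6 - 1*1))*B = (11 + (1*4)*(6 - 1*1))*(-5/3) = (11 + 4*(6 - 1))*(-5/3) = (11 + 4*5)*(-5/3) = (11 + 20)*(-5/3) = 31*(-5/3) = -155/3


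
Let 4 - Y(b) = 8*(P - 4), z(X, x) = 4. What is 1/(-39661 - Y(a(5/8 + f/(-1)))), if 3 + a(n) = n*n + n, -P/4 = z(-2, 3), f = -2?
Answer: -1/39825 ≈ -2.5110e-5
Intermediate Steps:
P = -16 (P = -4*4 = -16)
a(n) = -3 + n + n² (a(n) = -3 + (n*n + n) = -3 + (n² + n) = -3 + (n + n²) = -3 + n + n²)
Y(b) = 164 (Y(b) = 4 - 8*(-16 - 4) = 4 - 8*(-20) = 4 - 1*(-160) = 4 + 160 = 164)
1/(-39661 - Y(a(5/8 + f/(-1)))) = 1/(-39661 - 1*164) = 1/(-39661 - 164) = 1/(-39825) = -1/39825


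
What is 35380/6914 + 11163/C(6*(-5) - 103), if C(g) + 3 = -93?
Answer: -12297417/110624 ≈ -111.16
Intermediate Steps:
C(g) = -96 (C(g) = -3 - 93 = -96)
35380/6914 + 11163/C(6*(-5) - 103) = 35380/6914 + 11163/(-96) = 35380*(1/6914) + 11163*(-1/96) = 17690/3457 - 3721/32 = -12297417/110624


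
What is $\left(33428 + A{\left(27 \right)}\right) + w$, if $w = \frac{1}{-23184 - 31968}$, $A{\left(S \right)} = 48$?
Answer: $\frac{1846268351}{55152} \approx 33476.0$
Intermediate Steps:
$w = - \frac{1}{55152}$ ($w = \frac{1}{-55152} = - \frac{1}{55152} \approx -1.8132 \cdot 10^{-5}$)
$\left(33428 + A{\left(27 \right)}\right) + w = \left(33428 + 48\right) - \frac{1}{55152} = 33476 - \frac{1}{55152} = \frac{1846268351}{55152}$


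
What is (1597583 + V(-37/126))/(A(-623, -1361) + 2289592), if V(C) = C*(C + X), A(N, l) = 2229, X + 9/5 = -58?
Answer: 126817539323/181924750980 ≈ 0.69709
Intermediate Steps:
X = -299/5 (X = -9/5 - 58 = -299/5 ≈ -59.800)
V(C) = C*(-299/5 + C) (V(C) = C*(C - 299/5) = C*(-299/5 + C))
(1597583 + V(-37/126))/(A(-623, -1361) + 2289592) = (1597583 + (-37/126)*(-299 + 5*(-37/126))/5)/(2229 + 2289592) = (1597583 + (-37*1/126)*(-299 + 5*(-37*1/126))/5)/2291821 = (1597583 + (⅕)*(-37/126)*(-299 + 5*(-37/126)))*(1/2291821) = (1597583 + (⅕)*(-37/126)*(-299 - 185/126))*(1/2291821) = (1597583 + (⅕)*(-37/126)*(-37859/126))*(1/2291821) = (1597583 + 1400783/79380)*(1/2291821) = (126817539323/79380)*(1/2291821) = 126817539323/181924750980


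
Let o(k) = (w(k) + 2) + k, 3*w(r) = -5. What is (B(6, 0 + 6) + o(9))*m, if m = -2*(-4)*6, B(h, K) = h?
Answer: 736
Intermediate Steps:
w(r) = -5/3 (w(r) = (⅓)*(-5) = -5/3)
o(k) = ⅓ + k (o(k) = (-5/3 + 2) + k = ⅓ + k)
m = 48 (m = 8*6 = 48)
(B(6, 0 + 6) + o(9))*m = (6 + (⅓ + 9))*48 = (6 + 28/3)*48 = (46/3)*48 = 736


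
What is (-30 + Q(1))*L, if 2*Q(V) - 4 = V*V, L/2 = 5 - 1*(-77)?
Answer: -4510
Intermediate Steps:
L = 164 (L = 2*(5 - 1*(-77)) = 2*(5 + 77) = 2*82 = 164)
Q(V) = 2 + V²/2 (Q(V) = 2 + (V*V)/2 = 2 + V²/2)
(-30 + Q(1))*L = (-30 + (2 + (½)*1²))*164 = (-30 + (2 + (½)*1))*164 = (-30 + (2 + ½))*164 = (-30 + 5/2)*164 = -55/2*164 = -4510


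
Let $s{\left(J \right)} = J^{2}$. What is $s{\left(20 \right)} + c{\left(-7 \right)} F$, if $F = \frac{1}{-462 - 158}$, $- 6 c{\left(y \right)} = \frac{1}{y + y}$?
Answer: $\frac{20831999}{52080} \approx 400.0$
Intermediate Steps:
$c{\left(y \right)} = - \frac{1}{12 y}$ ($c{\left(y \right)} = - \frac{1}{6 \left(y + y\right)} = - \frac{1}{6 \cdot 2 y} = - \frac{\frac{1}{2} \frac{1}{y}}{6} = - \frac{1}{12 y}$)
$F = - \frac{1}{620}$ ($F = \frac{1}{-620} = - \frac{1}{620} \approx -0.0016129$)
$s{\left(20 \right)} + c{\left(-7 \right)} F = 20^{2} + - \frac{1}{12 \left(-7\right)} \left(- \frac{1}{620}\right) = 400 + \left(- \frac{1}{12}\right) \left(- \frac{1}{7}\right) \left(- \frac{1}{620}\right) = 400 + \frac{1}{84} \left(- \frac{1}{620}\right) = 400 - \frac{1}{52080} = \frac{20831999}{52080}$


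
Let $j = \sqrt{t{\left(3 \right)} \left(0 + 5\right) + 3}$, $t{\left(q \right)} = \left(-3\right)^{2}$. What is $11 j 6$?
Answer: $264 \sqrt{3} \approx 457.26$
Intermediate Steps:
$t{\left(q \right)} = 9$
$j = 4 \sqrt{3}$ ($j = \sqrt{9 \left(0 + 5\right) + 3} = \sqrt{9 \cdot 5 + 3} = \sqrt{45 + 3} = \sqrt{48} = 4 \sqrt{3} \approx 6.9282$)
$11 j 6 = 11 \cdot 4 \sqrt{3} \cdot 6 = 44 \sqrt{3} \cdot 6 = 264 \sqrt{3}$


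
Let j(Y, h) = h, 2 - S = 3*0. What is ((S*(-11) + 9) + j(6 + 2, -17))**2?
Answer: 900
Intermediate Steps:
S = 2 (S = 2 - 3*0 = 2 - 1*0 = 2 + 0 = 2)
((S*(-11) + 9) + j(6 + 2, -17))**2 = ((2*(-11) + 9) - 17)**2 = ((-22 + 9) - 17)**2 = (-13 - 17)**2 = (-30)**2 = 900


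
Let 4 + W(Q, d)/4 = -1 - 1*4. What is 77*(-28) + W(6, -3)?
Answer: -2192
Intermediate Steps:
W(Q, d) = -36 (W(Q, d) = -16 + 4*(-1 - 1*4) = -16 + 4*(-1 - 4) = -16 + 4*(-5) = -16 - 20 = -36)
77*(-28) + W(6, -3) = 77*(-28) - 36 = -2156 - 36 = -2192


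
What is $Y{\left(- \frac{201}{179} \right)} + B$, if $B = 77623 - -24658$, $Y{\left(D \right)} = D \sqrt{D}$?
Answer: $102281 - \frac{201 i \sqrt{35979}}{32041} \approx 1.0228 \cdot 10^{5} - 1.1899 i$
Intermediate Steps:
$Y{\left(D \right)} = D^{\frac{3}{2}}$
$B = 102281$ ($B = 77623 + 24658 = 102281$)
$Y{\left(- \frac{201}{179} \right)} + B = \left(- \frac{201}{179}\right)^{\frac{3}{2}} + 102281 = - \frac{201 i \sqrt{35979}}{32041} + 102281 = 102281 - \frac{201 i \sqrt{35979}}{32041}$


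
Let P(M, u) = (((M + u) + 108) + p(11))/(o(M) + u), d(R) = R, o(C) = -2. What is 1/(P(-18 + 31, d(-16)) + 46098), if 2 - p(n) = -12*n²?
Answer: 18/828205 ≈ 2.1734e-5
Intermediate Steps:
p(n) = 2 + 12*n² (p(n) = 2 - (-12)*n² = 2 + 12*n²)
P(M, u) = (1562 + M + u)/(-2 + u) (P(M, u) = (((M + u) + 108) + (2 + 12*11²))/(-2 + u) = ((108 + M + u) + (2 + 12*121))/(-2 + u) = ((108 + M + u) + (2 + 1452))/(-2 + u) = ((108 + M + u) + 1454)/(-2 + u) = (1562 + M + u)/(-2 + u))
1/(P(-18 + 31, d(-16)) + 46098) = 1/((1562 + (-18 + 31) - 16)/(-2 - 16) + 46098) = 1/((1562 + 13 - 16)/(-18) + 46098) = 1/(-1/18*1559 + 46098) = 1/(-1559/18 + 46098) = 1/(828205/18) = 18/828205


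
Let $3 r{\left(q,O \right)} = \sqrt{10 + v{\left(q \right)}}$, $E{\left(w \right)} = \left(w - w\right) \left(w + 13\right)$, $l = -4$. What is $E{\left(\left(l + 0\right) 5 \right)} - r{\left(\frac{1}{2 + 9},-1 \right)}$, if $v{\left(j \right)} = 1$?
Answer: $- \frac{\sqrt{11}}{3} \approx -1.1055$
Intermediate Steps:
$E{\left(w \right)} = 0$ ($E{\left(w \right)} = 0 \left(13 + w\right) = 0$)
$r{\left(q,O \right)} = \frac{\sqrt{11}}{3}$ ($r{\left(q,O \right)} = \frac{\sqrt{10 + 1}}{3} = \frac{\sqrt{11}}{3}$)
$E{\left(\left(l + 0\right) 5 \right)} - r{\left(\frac{1}{2 + 9},-1 \right)} = 0 - \frac{\sqrt{11}}{3} = - \frac{\sqrt{11}}{3}$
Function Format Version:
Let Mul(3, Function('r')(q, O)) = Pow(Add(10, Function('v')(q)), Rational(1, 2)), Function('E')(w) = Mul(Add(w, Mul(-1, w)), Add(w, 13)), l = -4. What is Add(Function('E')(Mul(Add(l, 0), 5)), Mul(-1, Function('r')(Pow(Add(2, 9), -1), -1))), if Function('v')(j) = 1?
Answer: Mul(Rational(-1, 3), Pow(11, Rational(1, 2))) ≈ -1.1055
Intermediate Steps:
Function('E')(w) = 0 (Function('E')(w) = Mul(0, Add(13, w)) = 0)
Function('r')(q, O) = Mul(Rational(1, 3), Pow(11, Rational(1, 2))) (Function('r')(q, O) = Mul(Rational(1, 3), Pow(Add(10, 1), Rational(1, 2))) = Mul(Rational(1, 3), Pow(11, Rational(1, 2))))
Add(Function('E')(Mul(Add(l, 0), 5)), Mul(-1, Function('r')(Pow(Add(2, 9), -1), -1))) = Add(0, Mul(-1, Mul(Rational(1, 3), Pow(11, Rational(1, 2))))) = Add(0, Mul(Rational(-1, 3), Pow(11, Rational(1, 2)))) = Mul(Rational(-1, 3), Pow(11, Rational(1, 2)))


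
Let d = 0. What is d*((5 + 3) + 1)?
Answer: 0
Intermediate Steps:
d*((5 + 3) + 1) = 0*((5 + 3) + 1) = 0*(8 + 1) = 0*9 = 0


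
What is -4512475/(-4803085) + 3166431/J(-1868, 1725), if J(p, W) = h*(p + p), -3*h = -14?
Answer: -185264862149/1025390032 ≈ -180.68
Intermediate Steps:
h = 14/3 (h = -⅓*(-14) = 14/3 ≈ 4.6667)
J(p, W) = 28*p/3 (J(p, W) = 14*(p + p)/3 = 14*(2*p)/3 = 28*p/3)
-4512475/(-4803085) + 3166431/J(-1868, 1725) = -4512475/(-4803085) + 3166431/(((28/3)*(-1868))) = -4512475*(-1/4803085) + 3166431/(-52304/3) = 902495/960617 + 3166431*(-3/52304) = 902495/960617 - 9499293/52304 = -185264862149/1025390032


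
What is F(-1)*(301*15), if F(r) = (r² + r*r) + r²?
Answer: 13545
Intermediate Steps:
F(r) = 3*r² (F(r) = (r² + r²) + r² = 2*r² + r² = 3*r²)
F(-1)*(301*15) = (3*(-1)²)*(301*15) = (3*1)*4515 = 3*4515 = 13545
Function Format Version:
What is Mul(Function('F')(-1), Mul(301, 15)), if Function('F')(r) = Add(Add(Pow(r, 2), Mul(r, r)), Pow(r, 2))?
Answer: 13545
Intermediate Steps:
Function('F')(r) = Mul(3, Pow(r, 2)) (Function('F')(r) = Add(Add(Pow(r, 2), Pow(r, 2)), Pow(r, 2)) = Add(Mul(2, Pow(r, 2)), Pow(r, 2)) = Mul(3, Pow(r, 2)))
Mul(Function('F')(-1), Mul(301, 15)) = Mul(Mul(3, Pow(-1, 2)), Mul(301, 15)) = Mul(Mul(3, 1), 4515) = Mul(3, 4515) = 13545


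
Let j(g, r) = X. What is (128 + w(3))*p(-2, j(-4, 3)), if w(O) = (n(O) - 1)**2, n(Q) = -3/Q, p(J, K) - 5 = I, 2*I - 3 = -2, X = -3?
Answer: 726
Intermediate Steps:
I = 1/2 (I = 3/2 + (1/2)*(-2) = 3/2 - 1 = 1/2 ≈ 0.50000)
j(g, r) = -3
p(J, K) = 11/2 (p(J, K) = 5 + 1/2 = 11/2)
w(O) = (-1 - 3/O)**2 (w(O) = (-3/O - 1)**2 = (-1 - 3/O)**2)
(128 + w(3))*p(-2, j(-4, 3)) = (128 + (3 + 3)**2/3**2)*(11/2) = (128 + (1/9)*6**2)*(11/2) = (128 + (1/9)*36)*(11/2) = (128 + 4)*(11/2) = 132*(11/2) = 726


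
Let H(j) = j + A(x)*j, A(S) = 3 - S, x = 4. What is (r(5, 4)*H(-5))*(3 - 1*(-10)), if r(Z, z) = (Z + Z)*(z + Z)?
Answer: 0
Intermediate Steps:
r(Z, z) = 2*Z*(Z + z) (r(Z, z) = (2*Z)*(Z + z) = 2*Z*(Z + z))
H(j) = 0 (H(j) = j + (3 - 1*4)*j = j + (3 - 4)*j = j - j = 0)
(r(5, 4)*H(-5))*(3 - 1*(-10)) = ((2*5*(5 + 4))*0)*(3 - 1*(-10)) = ((2*5*9)*0)*(3 + 10) = (90*0)*13 = 0*13 = 0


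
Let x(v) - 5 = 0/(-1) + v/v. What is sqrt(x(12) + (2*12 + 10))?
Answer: 2*sqrt(10) ≈ 6.3246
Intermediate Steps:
x(v) = 6 (x(v) = 5 + (0/(-1) + v/v) = 5 + (0*(-1) + 1) = 5 + (0 + 1) = 5 + 1 = 6)
sqrt(x(12) + (2*12 + 10)) = sqrt(6 + (2*12 + 10)) = sqrt(6 + (24 + 10)) = sqrt(6 + 34) = sqrt(40) = 2*sqrt(10)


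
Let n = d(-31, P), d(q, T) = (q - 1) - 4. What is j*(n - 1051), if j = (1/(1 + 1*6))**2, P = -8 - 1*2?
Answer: -1087/49 ≈ -22.184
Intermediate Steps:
P = -10 (P = -8 - 2 = -10)
d(q, T) = -5 + q (d(q, T) = (-1 + q) - 4 = -5 + q)
j = 1/49 (j = (1/(1 + 6))**2 = (1/7)**2 = 1/49 ≈ 0.020408)
n = -36 (n = -5 - 31 = -36)
j*(n - 1051) = (-36 - 1051)/49 = (1/49)*(-1087) = -1087/49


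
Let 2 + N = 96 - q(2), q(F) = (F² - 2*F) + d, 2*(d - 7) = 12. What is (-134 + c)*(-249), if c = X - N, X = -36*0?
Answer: 53535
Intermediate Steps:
X = 0
d = 13 (d = 7 + (½)*12 = 7 + 6 = 13)
q(F) = 13 + F² - 2*F (q(F) = (F² - 2*F) + 13 = 13 + F² - 2*F)
N = 81 (N = -2 + (96 - (13 + 2² - 2*2)) = -2 + (96 - (13 + 4 - 4)) = -2 + (96 - 1*13) = -2 + (96 - 13) = -2 + 83 = 81)
c = -81 (c = 0 - 1*81 = 0 - 81 = -81)
(-134 + c)*(-249) = (-134 - 81)*(-249) = -215*(-249) = 53535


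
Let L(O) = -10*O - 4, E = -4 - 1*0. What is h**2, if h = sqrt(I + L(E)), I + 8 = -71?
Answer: -43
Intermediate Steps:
E = -4 (E = -4 + 0 = -4)
I = -79 (I = -8 - 71 = -79)
L(O) = -4 - 10*O
h = I*sqrt(43) (h = sqrt(-79 + (-4 - 10*(-4))) = sqrt(-79 + (-4 + 40)) = sqrt(-79 + 36) = sqrt(-43) = I*sqrt(43) ≈ 6.5574*I)
h**2 = (I*sqrt(43))**2 = -43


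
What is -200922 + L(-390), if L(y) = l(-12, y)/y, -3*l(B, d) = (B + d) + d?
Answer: -13059974/65 ≈ -2.0092e+5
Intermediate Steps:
l(B, d) = -2*d/3 - B/3 (l(B, d) = -((B + d) + d)/3 = -(B + 2*d)/3 = -2*d/3 - B/3)
L(y) = (4 - 2*y/3)/y (L(y) = (-2*y/3 - ⅓*(-12))/y = (-2*y/3 + 4)/y = (4 - 2*y/3)/y)
-200922 + L(-390) = -200922 + (-⅔ + 4/(-390)) = -200922 + (-⅔ + 4*(-1/390)) = -200922 + (-⅔ - 2/195) = -200922 - 44/65 = -13059974/65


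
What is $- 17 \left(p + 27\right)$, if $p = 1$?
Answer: $-476$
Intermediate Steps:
$- 17 \left(p + 27\right) = - 17 \left(1 + 27\right) = \left(-17\right) 28 = -476$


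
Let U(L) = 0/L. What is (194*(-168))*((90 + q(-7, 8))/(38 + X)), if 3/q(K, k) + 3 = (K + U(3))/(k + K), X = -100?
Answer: 7308756/155 ≈ 47153.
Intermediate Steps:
U(L) = 0
q(K, k) = 3/(-3 + K/(K + k)) (q(K, k) = 3/(-3 + (K + 0)/(k + K)) = 3/(-3 + K/(K + k)))
(194*(-168))*((90 + q(-7, 8))/(38 + X)) = (194*(-168))*((90 + 3*(-1*(-7) - 1*8)/(2*(-7) + 3*8))/(38 - 100)) = -32592*(90 + 3*(7 - 8)/(-14 + 24))/(-62) = -32592*(90 + 3*(-1)/10)*(-1)/62 = -32592*(90 + 3*(⅒)*(-1))*(-1)/62 = -32592*(90 - 3/10)*(-1)/62 = -14617512*(-1)/(5*62) = -32592*(-897/620) = 7308756/155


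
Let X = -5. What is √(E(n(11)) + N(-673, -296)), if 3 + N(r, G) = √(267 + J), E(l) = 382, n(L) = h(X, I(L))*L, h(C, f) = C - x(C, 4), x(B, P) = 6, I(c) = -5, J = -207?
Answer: √(379 + 2*√15) ≈ 19.666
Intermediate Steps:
h(C, f) = -6 + C (h(C, f) = C - 1*6 = C - 6 = -6 + C)
n(L) = -11*L (n(L) = (-6 - 5)*L = -11*L)
N(r, G) = -3 + 2*√15 (N(r, G) = -3 + √(267 - 207) = -3 + √60 = -3 + 2*√15)
√(E(n(11)) + N(-673, -296)) = √(382 + (-3 + 2*√15)) = √(379 + 2*√15)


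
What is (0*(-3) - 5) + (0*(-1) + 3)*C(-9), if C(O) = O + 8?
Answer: -8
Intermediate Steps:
C(O) = 8 + O
(0*(-3) - 5) + (0*(-1) + 3)*C(-9) = (0*(-3) - 5) + (0*(-1) + 3)*(8 - 9) = (0 - 5) + (0 + 3)*(-1) = -5 + 3*(-1) = -5 - 3 = -8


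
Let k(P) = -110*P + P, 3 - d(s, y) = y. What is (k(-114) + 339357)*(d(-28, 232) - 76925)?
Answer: -27141465582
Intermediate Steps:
d(s, y) = 3 - y
k(P) = -109*P
(k(-114) + 339357)*(d(-28, 232) - 76925) = (-109*(-114) + 339357)*((3 - 1*232) - 76925) = (12426 + 339357)*((3 - 232) - 76925) = 351783*(-229 - 76925) = 351783*(-77154) = -27141465582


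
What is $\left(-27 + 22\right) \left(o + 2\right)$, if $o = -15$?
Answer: $65$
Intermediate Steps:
$\left(-27 + 22\right) \left(o + 2\right) = \left(-27 + 22\right) \left(-15 + 2\right) = \left(-5\right) \left(-13\right) = 65$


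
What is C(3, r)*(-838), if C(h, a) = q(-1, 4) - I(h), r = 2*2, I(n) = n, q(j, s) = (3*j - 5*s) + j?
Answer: 22626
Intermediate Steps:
q(j, s) = -5*s + 4*j (q(j, s) = (-5*s + 3*j) + j = -5*s + 4*j)
r = 4
C(h, a) = -24 - h (C(h, a) = (-5*4 + 4*(-1)) - h = (-20 - 4) - h = -24 - h)
C(3, r)*(-838) = (-24 - 1*3)*(-838) = (-24 - 3)*(-838) = -27*(-838) = 22626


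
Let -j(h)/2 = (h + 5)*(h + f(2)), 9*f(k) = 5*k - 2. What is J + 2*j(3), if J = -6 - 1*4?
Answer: -1210/9 ≈ -134.44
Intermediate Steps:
f(k) = -2/9 + 5*k/9 (f(k) = (5*k - 2)/9 = (-2 + 5*k)/9 = -2/9 + 5*k/9)
j(h) = -2*(5 + h)*(8/9 + h) (j(h) = -2*(h + 5)*(h + (-2/9 + (5/9)*2)) = -2*(5 + h)*(h + (-2/9 + 10/9)) = -2*(5 + h)*(h + 8/9) = -2*(5 + h)*(8/9 + h))
J = -10 (J = -6 - 4 = -10)
J + 2*j(3) = -10 + 2*(-80/9 - 2*3**2 - 106/9*3) = -10 + 2*(-80/9 - 2*9 - 106/3) = -10 + 2*(-80/9 - 18 - 106/3) = -10 + 2*(-560/9) = -10 - 1120/9 = -1210/9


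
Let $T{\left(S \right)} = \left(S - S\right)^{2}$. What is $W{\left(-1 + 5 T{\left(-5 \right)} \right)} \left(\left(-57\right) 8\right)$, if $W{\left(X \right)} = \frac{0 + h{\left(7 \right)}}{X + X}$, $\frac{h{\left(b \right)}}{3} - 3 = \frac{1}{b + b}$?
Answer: $\frac{14706}{7} \approx 2100.9$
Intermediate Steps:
$T{\left(S \right)} = 0$ ($T{\left(S \right)} = 0^{2} = 0$)
$h{\left(b \right)} = 9 + \frac{3}{2 b}$ ($h{\left(b \right)} = 9 + \frac{3}{b + b} = 9 + \frac{3}{2 b}$)
$W{\left(X \right)} = \frac{129}{28 X}$ ($W{\left(X \right)} = \frac{0 + \left(9 + \frac{3}{2 \cdot 7}\right)}{X + X} = \frac{0 + \left(9 + \frac{3}{2} \cdot \frac{1}{7}\right)}{2 X} = \left(0 + \left(9 + \frac{3}{14}\right)\right) \frac{1}{2 X} = \left(0 + \frac{129}{14}\right) \frac{1}{2 X} = \frac{129 \frac{1}{2 X}}{14} = \frac{129}{28 X}$)
$W{\left(-1 + 5 T{\left(-5 \right)} \right)} \left(\left(-57\right) 8\right) = \frac{129}{28 \left(-1 + 5 \cdot 0\right)} \left(\left(-57\right) 8\right) = \frac{129}{28 \left(-1 + 0\right)} \left(-456\right) = \frac{129}{28 \left(-1\right)} \left(-456\right) = \frac{129}{28} \left(-1\right) \left(-456\right) = \left(- \frac{129}{28}\right) \left(-456\right) = \frac{14706}{7}$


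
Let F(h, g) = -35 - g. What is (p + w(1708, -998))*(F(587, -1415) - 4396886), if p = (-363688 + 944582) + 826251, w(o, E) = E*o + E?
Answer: 1311781624122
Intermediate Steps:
w(o, E) = E + E*o
p = 1407145 (p = 580894 + 826251 = 1407145)
(p + w(1708, -998))*(F(587, -1415) - 4396886) = (1407145 - 998*(1 + 1708))*((-35 - 1*(-1415)) - 4396886) = (1407145 - 998*1709)*((-35 + 1415) - 4396886) = (1407145 - 1705582)*(1380 - 4396886) = -298437*(-4395506) = 1311781624122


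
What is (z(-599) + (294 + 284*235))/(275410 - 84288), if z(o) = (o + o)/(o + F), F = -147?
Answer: 25004281/71288506 ≈ 0.35075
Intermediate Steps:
z(o) = 2*o/(-147 + o) (z(o) = (o + o)/(o - 147) = (2*o)/(-147 + o) = 2*o/(-147 + o))
(z(-599) + (294 + 284*235))/(275410 - 84288) = (2*(-599)/(-147 - 599) + (294 + 284*235))/(275410 - 84288) = (2*(-599)/(-746) + (294 + 66740))/191122 = (2*(-599)*(-1/746) + 67034)*(1/191122) = (599/373 + 67034)*(1/191122) = (25004281/373)*(1/191122) = 25004281/71288506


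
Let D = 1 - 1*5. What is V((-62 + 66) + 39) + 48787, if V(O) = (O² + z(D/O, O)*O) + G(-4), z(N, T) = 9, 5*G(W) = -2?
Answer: 255113/5 ≈ 51023.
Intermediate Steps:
D = -4 (D = 1 - 5 = -4)
G(W) = -⅖ (G(W) = (⅕)*(-2) = -⅖)
V(O) = -⅖ + O² + 9*O (V(O) = (O² + 9*O) - ⅖ = -⅖ + O² + 9*O)
V((-62 + 66) + 39) + 48787 = (-⅖ + ((-62 + 66) + 39)² + 9*((-62 + 66) + 39)) + 48787 = (-⅖ + (4 + 39)² + 9*(4 + 39)) + 48787 = (-⅖ + 43² + 9*43) + 48787 = (-⅖ + 1849 + 387) + 48787 = 11178/5 + 48787 = 255113/5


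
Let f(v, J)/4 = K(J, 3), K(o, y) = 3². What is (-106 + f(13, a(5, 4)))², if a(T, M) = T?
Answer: 4900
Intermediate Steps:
K(o, y) = 9
f(v, J) = 36 (f(v, J) = 4*9 = 36)
(-106 + f(13, a(5, 4)))² = (-106 + 36)² = (-70)² = 4900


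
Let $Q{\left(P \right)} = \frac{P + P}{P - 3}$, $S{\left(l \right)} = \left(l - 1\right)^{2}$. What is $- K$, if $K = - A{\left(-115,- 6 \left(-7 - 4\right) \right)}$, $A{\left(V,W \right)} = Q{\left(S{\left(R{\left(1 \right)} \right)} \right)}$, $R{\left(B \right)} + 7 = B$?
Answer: $\frac{49}{23} \approx 2.1304$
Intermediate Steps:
$R{\left(B \right)} = -7 + B$
$S{\left(l \right)} = \left(-1 + l\right)^{2}$
$Q{\left(P \right)} = \frac{2 P}{-3 + P}$
$A{\left(V,W \right)} = \frac{49}{23}$ ($A{\left(V,W \right)} = \frac{2 \left(-1 + \left(-7 + 1\right)\right)^{2}}{-3 + \left(-1 + \left(-7 + 1\right)\right)^{2}} = \frac{2 \left(-1 - 6\right)^{2}}{-3 + \left(-1 - 6\right)^{2}} = \frac{2 \left(-7\right)^{2}}{-3 + \left(-7\right)^{2}} = 2 \cdot 49 \frac{1}{-3 + 49} = 2 \cdot 49 \cdot \frac{1}{46} = \frac{49}{23}$)
$K = - \frac{49}{23}$ ($K = \left(-1\right) \frac{49}{23} = - \frac{49}{23} \approx -2.1304$)
$- K = \left(-1\right) \left(- \frac{49}{23}\right) = \frac{49}{23}$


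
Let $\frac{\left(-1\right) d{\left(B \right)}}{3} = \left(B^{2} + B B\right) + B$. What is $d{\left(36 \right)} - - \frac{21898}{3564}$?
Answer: $- \frac{14038339}{1782} \approx -7877.9$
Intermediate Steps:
$d{\left(B \right)} = - 6 B^{2} - 3 B$ ($d{\left(B \right)} = - 3 \left(\left(B^{2} + B B\right) + B\right) = - 3 \left(\left(B^{2} + B^{2}\right) + B\right) = - 3 \left(2 B^{2} + B\right) = - 3 \left(B + 2 B^{2}\right) = - 6 B^{2} - 3 B$)
$d{\left(36 \right)} - - \frac{21898}{3564} = \left(-3\right) 36 \left(1 + 2 \cdot 36\right) - - \frac{21898}{3564} = \left(-3\right) 36 \left(1 + 72\right) - \left(-21898\right) \frac{1}{3564} = \left(-3\right) 36 \cdot 73 - - \frac{10949}{1782} = -7884 + \frac{10949}{1782} = - \frac{14038339}{1782}$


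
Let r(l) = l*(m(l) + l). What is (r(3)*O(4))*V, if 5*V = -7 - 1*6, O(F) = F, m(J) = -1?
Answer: -312/5 ≈ -62.400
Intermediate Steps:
V = -13/5 (V = (-7 - 1*6)/5 = (-7 - 6)/5 = (1/5)*(-13) = -13/5 ≈ -2.6000)
r(l) = l*(-1 + l)
(r(3)*O(4))*V = ((3*(-1 + 3))*4)*(-13/5) = ((3*2)*4)*(-13/5) = (6*4)*(-13/5) = 24*(-13/5) = -312/5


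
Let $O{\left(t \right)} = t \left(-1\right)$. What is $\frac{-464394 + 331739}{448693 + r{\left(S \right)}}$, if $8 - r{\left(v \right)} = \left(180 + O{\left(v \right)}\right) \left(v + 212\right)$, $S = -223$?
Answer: $- \frac{3085}{10538} \approx -0.29275$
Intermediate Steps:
$O{\left(t \right)} = - t$
$r{\left(v \right)} = 8 - \left(180 - v\right) \left(212 + v\right)$ ($r{\left(v \right)} = 8 - \left(180 - v\right) \left(v + 212\right) = 8 - \left(180 - v\right) \left(212 + v\right)$)
$\frac{-464394 + 331739}{448693 + r{\left(S \right)}} = \frac{-464394 + 331739}{448693 + \left(-38152 + \left(-223\right)^{2} + 32 \left(-223\right)\right)} = - \frac{132655}{448693 - -4441} = - \frac{132655}{448693 + 4441} = - \frac{132655}{453134} = \left(-132655\right) \frac{1}{453134} = - \frac{3085}{10538}$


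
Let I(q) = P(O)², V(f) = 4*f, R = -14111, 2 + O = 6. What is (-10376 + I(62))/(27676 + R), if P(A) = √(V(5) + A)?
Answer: -10352/13565 ≈ -0.76314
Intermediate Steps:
O = 4 (O = -2 + 6 = 4)
P(A) = √(20 + A) (P(A) = √(4*5 + A) = √(20 + A))
I(q) = 24 (I(q) = (√(20 + 4))² = (√24)² = (2*√6)² = 24)
(-10376 + I(62))/(27676 + R) = (-10376 + 24)/(27676 - 14111) = -10352/13565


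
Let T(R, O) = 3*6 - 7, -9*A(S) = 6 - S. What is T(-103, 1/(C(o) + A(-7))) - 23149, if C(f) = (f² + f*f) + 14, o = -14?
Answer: -23138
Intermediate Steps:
A(S) = -⅔ + S/9 (A(S) = -(6 - S)/9 = -⅔ + S/9)
C(f) = 14 + 2*f² (C(f) = (f² + f²) + 14 = 2*f² + 14 = 14 + 2*f²)
T(R, O) = 11 (T(R, O) = 18 - 7 = 11)
T(-103, 1/(C(o) + A(-7))) - 23149 = 11 - 23149 = -23138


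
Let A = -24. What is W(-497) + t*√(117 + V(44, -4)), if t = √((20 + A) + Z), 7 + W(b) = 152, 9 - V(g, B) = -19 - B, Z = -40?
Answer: 145 + 2*I*√1551 ≈ 145.0 + 78.766*I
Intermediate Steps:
V(g, B) = 28 + B (V(g, B) = 9 - (-19 - B) = 9 + (19 + B) = 28 + B)
W(b) = 145 (W(b) = -7 + 152 = 145)
t = 2*I*√11 (t = √((20 - 24) - 40) = √(-4 - 40) = √(-44) = 2*I*√11 ≈ 6.6332*I)
W(-497) + t*√(117 + V(44, -4)) = 145 + (2*I*√11)*√(117 + (28 - 4)) = 145 + (2*I*√11)*√(117 + 24) = 145 + (2*I*√11)*√141 = 145 + 2*I*√1551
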